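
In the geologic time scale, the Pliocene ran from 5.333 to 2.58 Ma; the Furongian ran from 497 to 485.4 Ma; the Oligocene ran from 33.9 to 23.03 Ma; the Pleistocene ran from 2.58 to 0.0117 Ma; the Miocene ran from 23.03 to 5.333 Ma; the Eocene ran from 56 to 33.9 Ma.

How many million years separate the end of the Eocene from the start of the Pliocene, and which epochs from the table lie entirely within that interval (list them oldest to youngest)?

28.567 million years; Oligocene, Miocene

End of Eocene = 33.9 Ma; start of Pliocene = 5.333 Ma.
Gap = 33.9 − 5.333 = 28.567 Myr.
Epochs wholly inside 33.9–5.333 Ma: Oligocene (33.9–23.03), Miocene (23.03–5.333).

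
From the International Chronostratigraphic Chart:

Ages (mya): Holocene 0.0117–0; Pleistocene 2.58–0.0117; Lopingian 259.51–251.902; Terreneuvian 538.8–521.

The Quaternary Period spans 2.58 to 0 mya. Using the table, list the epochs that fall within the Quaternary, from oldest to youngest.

Epochs with both bounds inside 2.58–0 Ma: Pleistocene (2.58–0.0117), Holocene (0.0117–0).

Pleistocene, Holocene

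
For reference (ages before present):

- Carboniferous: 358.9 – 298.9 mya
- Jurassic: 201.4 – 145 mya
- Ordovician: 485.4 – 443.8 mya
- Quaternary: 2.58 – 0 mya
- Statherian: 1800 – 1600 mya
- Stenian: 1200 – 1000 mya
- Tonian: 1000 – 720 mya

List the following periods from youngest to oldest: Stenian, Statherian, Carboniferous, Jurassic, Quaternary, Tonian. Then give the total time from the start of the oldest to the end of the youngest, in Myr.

From the excerpt: Stenian 1200–1000; Statherian 1800–1600; Carboniferous 358.9–298.9; Jurassic 201.4–145; Quaternary 2.58–0; Tonian 1000–720 (Ma).
Larger Ma is earlier, so the oldest is Statherian and the youngest is Quaternary; youngest to oldest: Quaternary, Jurassic, Carboniferous, Tonian, Stenian, Statherian.
Oldest start 1800 minus youngest end 0 gives 1800 Myr overall.

Quaternary, Jurassic, Carboniferous, Tonian, Stenian, Statherian; total span 1800 Myr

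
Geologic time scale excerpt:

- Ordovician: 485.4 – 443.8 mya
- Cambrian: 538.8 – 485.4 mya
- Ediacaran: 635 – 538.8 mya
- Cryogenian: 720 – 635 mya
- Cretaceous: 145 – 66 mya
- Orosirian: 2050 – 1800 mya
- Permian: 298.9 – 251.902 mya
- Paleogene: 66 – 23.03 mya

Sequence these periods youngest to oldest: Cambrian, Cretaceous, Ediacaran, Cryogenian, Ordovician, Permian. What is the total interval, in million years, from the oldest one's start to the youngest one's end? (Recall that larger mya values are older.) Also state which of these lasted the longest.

Start ages (Ma): Cryogenian 720, Ediacaran 635, Cambrian 538.8, Ordovician 485.4, Permian 298.9, Cretaceous 145.
Ordered youngest to oldest: Cretaceous, Permian, Ordovician, Cambrian, Ediacaran, Cryogenian.
Span = 720 − 66 = 654 Myr.
Durations: Permian 46.998, Ediacaran 96.2, Ordovician 41.6, Cretaceous 79, Cambrian 53.4, Cryogenian 85 → longest is Ediacaran (96.2 Myr).

Cretaceous, Permian, Ordovician, Cambrian, Ediacaran, Cryogenian; total span 654 Myr; longest is Ediacaran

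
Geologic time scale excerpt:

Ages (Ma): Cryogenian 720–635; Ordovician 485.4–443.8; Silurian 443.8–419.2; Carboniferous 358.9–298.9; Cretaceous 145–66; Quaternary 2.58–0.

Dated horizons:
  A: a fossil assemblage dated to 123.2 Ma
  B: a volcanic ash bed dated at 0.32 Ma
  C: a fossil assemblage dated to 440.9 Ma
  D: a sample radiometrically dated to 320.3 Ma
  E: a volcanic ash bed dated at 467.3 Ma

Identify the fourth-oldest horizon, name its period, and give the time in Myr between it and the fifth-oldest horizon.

A, in the Cretaceous; 122.88 million years to B

Sorted oldest-first by Ma: E (467.3), C (440.9), D (320.3), A (123.2), B (0.32).
The fourth oldest is A at 123.2 Ma, which lies in 145–66 Ma: the Cretaceous.
The fifth oldest is B at 0.32 Ma; separation = |123.2 − 0.32| = 122.88 Myr.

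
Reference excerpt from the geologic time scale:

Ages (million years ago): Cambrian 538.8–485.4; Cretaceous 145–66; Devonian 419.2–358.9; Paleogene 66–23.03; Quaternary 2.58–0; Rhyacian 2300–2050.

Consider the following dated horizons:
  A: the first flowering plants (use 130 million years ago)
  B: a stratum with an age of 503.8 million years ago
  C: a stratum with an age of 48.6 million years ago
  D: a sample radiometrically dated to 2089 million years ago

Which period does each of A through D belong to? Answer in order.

A: 130 Ma lies in 145–66 Ma, so Cretaceous.
B: 503.8 Ma lies in 538.8–485.4 Ma, so Cambrian.
C: 48.6 Ma lies in 66–23.03 Ma, so Paleogene.
D: 2089 Ma lies in 2300–2050 Ma, so Rhyacian.

A — Cretaceous; B — Cambrian; C — Paleogene; D — Rhyacian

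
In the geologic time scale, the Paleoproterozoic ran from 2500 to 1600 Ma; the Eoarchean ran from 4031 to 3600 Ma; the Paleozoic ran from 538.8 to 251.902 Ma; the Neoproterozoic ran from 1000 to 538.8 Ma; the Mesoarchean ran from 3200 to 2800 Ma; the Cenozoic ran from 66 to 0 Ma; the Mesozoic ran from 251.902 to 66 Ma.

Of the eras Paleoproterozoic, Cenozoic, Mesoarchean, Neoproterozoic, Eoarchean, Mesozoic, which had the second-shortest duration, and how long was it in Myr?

Mesozoic, 185.902 million years

Durations: Paleoproterozoic 900; Cenozoic 66; Mesoarchean 400; Neoproterozoic 461.2; Eoarchean 431; Mesozoic 185.902 Myr.
Sorted shortest-first: Cenozoic (66), Mesozoic (185.902), Mesoarchean (400), Eoarchean (431), Neoproterozoic (461.2), Paleoproterozoic (900).
The second shortest is Mesozoic at 185.902 Myr.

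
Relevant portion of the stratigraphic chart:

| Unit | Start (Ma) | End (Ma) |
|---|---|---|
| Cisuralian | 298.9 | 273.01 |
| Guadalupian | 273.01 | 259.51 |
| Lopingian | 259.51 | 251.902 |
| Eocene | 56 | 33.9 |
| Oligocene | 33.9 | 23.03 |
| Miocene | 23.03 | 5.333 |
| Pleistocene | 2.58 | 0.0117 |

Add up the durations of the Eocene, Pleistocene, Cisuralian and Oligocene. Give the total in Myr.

Each duration: Eocene = 22.1; Pleistocene = 2.5683; Cisuralian = 25.89; Oligocene = 10.87.
Sum: 22.1 + 2.5683 + 25.89 + 10.87 = 61.4283 Myr.

61.4283 million years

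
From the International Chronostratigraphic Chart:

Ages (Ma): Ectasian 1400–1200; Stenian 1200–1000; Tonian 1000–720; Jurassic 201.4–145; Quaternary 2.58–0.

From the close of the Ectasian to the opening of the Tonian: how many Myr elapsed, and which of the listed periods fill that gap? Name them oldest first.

End of Ectasian = 1200 Ma; start of Tonian = 1000 Ma.
Gap = 1200 − 1000 = 200 Myr.
Periods wholly inside 1200–1000 Ma: Stenian (1200–1000).

200 million years; Stenian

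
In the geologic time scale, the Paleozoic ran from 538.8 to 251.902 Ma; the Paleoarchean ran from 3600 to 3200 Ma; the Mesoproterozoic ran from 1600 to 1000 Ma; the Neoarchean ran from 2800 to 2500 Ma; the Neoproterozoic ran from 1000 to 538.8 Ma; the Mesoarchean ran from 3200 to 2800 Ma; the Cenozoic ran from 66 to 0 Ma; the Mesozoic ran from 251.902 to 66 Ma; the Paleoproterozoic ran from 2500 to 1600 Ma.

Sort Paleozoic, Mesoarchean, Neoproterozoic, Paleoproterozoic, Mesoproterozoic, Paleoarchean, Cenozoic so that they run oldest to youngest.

Read off each span (Ma): Paleozoic 538.8–251.902; Mesoarchean 3200–2800; Neoproterozoic 1000–538.8; Paleoproterozoic 2500–1600; Mesoproterozoic 1600–1000; Paleoarchean 3600–3200; Cenozoic 66–0.
Larger Ma is older, so oldest→youngest is Paleoarchean, Mesoarchean, Paleoproterozoic, Mesoproterozoic, Neoproterozoic, Paleozoic, Cenozoic.

Paleoarchean, Mesoarchean, Paleoproterozoic, Mesoproterozoic, Neoproterozoic, Paleozoic, Cenozoic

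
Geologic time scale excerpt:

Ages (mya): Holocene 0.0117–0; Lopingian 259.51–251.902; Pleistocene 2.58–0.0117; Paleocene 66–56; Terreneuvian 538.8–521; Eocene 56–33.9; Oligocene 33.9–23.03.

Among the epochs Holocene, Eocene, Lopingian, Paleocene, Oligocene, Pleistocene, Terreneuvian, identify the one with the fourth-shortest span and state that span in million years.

Paleocene, 10 million years

Durations: Holocene 0.0117; Eocene 22.1; Lopingian 7.608; Paleocene 10; Oligocene 10.87; Pleistocene 2.5683; Terreneuvian 17.8 Myr.
Sorted shortest-first: Holocene (0.0117), Pleistocene (2.5683), Lopingian (7.608), Paleocene (10), Oligocene (10.87), Terreneuvian (17.8), Eocene (22.1).
The fourth shortest is Paleocene at 10 Myr.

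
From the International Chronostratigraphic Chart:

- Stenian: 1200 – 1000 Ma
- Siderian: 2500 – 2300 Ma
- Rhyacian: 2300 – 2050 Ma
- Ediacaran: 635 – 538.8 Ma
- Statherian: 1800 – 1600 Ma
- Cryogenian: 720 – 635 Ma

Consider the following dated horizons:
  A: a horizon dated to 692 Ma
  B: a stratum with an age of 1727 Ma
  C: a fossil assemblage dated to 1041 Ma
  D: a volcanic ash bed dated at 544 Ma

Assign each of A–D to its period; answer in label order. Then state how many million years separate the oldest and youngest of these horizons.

A — Cryogenian; B — Statherian; C — Stenian; D — Ediacaran; span 1183 million years

Match each age against the start–end ranges in the excerpt: A = 692 Ma → Cryogenian (720–635); B = 1727 Ma → Statherian (1800–1600); C = 1041 Ma → Stenian (1200–1000); D = 544 Ma → Ediacaran (635–538.8).
The largest age is 1727 Ma and the smallest is 544 Ma; their difference is 1183 Myr.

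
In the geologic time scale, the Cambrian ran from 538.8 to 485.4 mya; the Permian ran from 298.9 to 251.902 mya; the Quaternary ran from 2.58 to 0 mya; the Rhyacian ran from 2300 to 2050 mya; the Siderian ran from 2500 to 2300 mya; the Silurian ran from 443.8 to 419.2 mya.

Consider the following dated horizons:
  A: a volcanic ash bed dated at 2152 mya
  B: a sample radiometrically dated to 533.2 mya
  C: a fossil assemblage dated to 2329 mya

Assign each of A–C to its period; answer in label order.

A — Rhyacian; B — Cambrian; C — Siderian

Match each age against the start–end ranges in the excerpt: A = 2152 Ma → Rhyacian (2300–2050); B = 533.2 Ma → Cambrian (538.8–485.4); C = 2329 Ma → Siderian (2500–2300).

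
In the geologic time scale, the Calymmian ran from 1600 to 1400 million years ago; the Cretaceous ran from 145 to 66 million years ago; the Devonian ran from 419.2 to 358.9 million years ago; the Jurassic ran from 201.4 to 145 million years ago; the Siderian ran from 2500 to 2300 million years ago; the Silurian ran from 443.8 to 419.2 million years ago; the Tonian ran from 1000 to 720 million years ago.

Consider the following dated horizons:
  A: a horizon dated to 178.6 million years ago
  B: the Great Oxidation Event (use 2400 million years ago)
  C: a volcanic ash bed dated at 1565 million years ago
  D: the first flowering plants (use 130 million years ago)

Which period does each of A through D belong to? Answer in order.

A: 178.6 Ma lies in 201.4–145 Ma, so Jurassic.
B: 2400 Ma lies in 2500–2300 Ma, so Siderian.
C: 1565 Ma lies in 1600–1400 Ma, so Calymmian.
D: 130 Ma lies in 145–66 Ma, so Cretaceous.

A — Jurassic; B — Siderian; C — Calymmian; D — Cretaceous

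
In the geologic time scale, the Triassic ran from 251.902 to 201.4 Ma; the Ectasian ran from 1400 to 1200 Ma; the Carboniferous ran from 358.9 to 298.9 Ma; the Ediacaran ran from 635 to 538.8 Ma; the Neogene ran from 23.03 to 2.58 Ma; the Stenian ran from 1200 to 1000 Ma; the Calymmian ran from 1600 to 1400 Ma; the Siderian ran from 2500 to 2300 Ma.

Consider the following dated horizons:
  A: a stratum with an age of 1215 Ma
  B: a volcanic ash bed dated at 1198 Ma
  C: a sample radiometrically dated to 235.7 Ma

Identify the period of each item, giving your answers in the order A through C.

A — Ectasian; B — Stenian; C — Triassic

A: 1215 Ma lies in 1400–1200 Ma, so Ectasian.
B: 1198 Ma lies in 1200–1000 Ma, so Stenian.
C: 235.7 Ma lies in 251.902–201.4 Ma, so Triassic.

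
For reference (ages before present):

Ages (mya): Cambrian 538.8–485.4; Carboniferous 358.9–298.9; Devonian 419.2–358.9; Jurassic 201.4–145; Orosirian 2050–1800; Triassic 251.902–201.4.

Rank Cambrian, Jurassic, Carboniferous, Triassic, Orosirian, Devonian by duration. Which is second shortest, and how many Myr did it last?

Durations: Cambrian 53.4; Jurassic 56.4; Carboniferous 60; Triassic 50.502; Orosirian 250; Devonian 60.3 Myr.
Sorted shortest-first: Triassic (50.502), Cambrian (53.4), Jurassic (56.4), Carboniferous (60), Devonian (60.3), Orosirian (250).
The second shortest is Cambrian at 53.4 Myr.

Cambrian, 53.4 million years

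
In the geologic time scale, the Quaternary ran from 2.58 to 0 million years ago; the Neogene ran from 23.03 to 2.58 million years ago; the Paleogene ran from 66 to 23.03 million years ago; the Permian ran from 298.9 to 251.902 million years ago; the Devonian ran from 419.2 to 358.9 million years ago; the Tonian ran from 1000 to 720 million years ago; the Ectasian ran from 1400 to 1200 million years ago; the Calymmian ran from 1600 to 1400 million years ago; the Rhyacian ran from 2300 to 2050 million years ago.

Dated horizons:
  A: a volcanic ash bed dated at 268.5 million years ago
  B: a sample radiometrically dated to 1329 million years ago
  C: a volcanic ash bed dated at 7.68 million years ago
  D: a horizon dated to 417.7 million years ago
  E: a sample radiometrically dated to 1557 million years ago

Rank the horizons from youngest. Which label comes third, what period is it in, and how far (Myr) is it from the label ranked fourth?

Smaller Ma means younger, so youngest first: C 7.68 < A 268.5 < D 417.7 < B 1329 < E 1557.
Counting 3 along gives D (417.7 Ma); the excerpt puts that inside the Devonian, 419.2–358.9 Ma.
Next in line is B (1329 Ma), and 1329 − 417.7 = 911.3 Myr.

D, in the Devonian; 911.3 million years to B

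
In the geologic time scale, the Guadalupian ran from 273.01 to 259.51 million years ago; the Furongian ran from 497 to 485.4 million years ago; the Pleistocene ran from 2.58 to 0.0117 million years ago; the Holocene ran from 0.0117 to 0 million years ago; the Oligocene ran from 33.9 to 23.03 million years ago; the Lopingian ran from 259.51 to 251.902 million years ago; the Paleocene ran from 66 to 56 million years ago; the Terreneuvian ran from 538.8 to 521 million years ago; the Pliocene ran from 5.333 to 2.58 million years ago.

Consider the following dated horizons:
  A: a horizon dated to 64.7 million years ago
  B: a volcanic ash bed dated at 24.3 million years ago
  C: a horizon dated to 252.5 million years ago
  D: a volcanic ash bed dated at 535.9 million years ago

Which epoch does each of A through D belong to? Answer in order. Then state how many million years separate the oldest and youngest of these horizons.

A — Paleocene; B — Oligocene; C — Lopingian; D — Terreneuvian; span 511.6 million years

A: 64.7 Ma lies in 66–56 Ma, so Paleocene.
B: 24.3 Ma lies in 33.9–23.03 Ma, so Oligocene.
C: 252.5 Ma lies in 259.51–251.902 Ma, so Lopingian.
D: 535.9 Ma lies in 538.8–521 Ma, so Terreneuvian.
Oldest = 535.9 Ma, youngest = 24.3 Ma → span 511.6 Myr.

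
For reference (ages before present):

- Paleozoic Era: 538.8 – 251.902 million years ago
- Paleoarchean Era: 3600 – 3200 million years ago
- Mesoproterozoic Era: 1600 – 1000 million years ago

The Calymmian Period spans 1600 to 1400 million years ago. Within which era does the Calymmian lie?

Mesoproterozoic

The Calymmian (1600–1400 Ma) lies entirely within 1600–1000 Ma, the Mesoproterozoic Era.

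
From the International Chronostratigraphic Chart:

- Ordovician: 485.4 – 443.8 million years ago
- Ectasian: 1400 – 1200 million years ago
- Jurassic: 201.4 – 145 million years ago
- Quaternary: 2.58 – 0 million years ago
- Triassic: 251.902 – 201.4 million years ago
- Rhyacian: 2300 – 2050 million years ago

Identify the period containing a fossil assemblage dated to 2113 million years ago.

2113 Ma lies between 2300 and 2050 Ma, so it falls in the Rhyacian.

Rhyacian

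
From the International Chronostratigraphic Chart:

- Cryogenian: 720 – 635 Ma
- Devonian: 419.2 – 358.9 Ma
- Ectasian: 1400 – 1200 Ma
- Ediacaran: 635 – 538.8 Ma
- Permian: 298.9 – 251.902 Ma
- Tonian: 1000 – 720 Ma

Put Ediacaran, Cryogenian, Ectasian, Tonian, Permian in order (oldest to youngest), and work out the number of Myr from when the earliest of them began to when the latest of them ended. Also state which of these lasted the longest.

Ectasian → Tonian → Cryogenian → Ediacaran → Permian; total span 1148.098 Myr; longest is Tonian

From the excerpt: Ediacaran 635–538.8; Cryogenian 720–635; Ectasian 1400–1200; Tonian 1000–720; Permian 298.9–251.902 (Ma).
Larger Ma is earlier, so the oldest is Ectasian and the youngest is Permian; oldest to youngest: Ectasian, Tonian, Cryogenian, Ediacaran, Permian.
Oldest start 1400 minus youngest end 251.902 gives 1148.098 Myr overall.
Individual lengths (start − end): Ectasian 200; Cryogenian 85; Permian 46.998; Tonian 280; Ediacaran 96.2. The largest is Tonian at 280 Myr.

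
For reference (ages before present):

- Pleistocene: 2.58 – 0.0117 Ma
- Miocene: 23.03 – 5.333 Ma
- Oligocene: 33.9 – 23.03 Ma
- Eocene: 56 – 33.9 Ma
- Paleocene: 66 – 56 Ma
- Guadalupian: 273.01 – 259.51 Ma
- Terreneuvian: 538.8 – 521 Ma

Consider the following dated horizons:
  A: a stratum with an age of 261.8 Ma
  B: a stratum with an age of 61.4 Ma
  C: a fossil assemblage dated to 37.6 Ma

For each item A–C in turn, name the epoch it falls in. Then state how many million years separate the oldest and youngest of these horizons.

A: 261.8 Ma lies in 273.01–259.51 Ma, so Guadalupian.
B: 61.4 Ma lies in 66–56 Ma, so Paleocene.
C: 37.6 Ma lies in 56–33.9 Ma, so Eocene.
Oldest = 261.8 Ma, youngest = 37.6 Ma → span 224.2 Myr.

A — Guadalupian; B — Paleocene; C — Eocene; span 224.2 million years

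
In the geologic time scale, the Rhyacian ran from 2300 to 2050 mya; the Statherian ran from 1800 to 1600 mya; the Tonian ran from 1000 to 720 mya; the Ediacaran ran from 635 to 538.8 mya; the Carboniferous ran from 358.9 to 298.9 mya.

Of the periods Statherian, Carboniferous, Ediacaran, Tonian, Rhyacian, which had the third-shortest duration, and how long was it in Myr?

Statherian, 200 million years

Start − end for each: Statherian 1800 − 1600 = 200; Carboniferous 358.9 − 298.9 = 60; Ediacaran 635 − 538.8 = 96.2; Tonian 1000 − 720 = 280; Rhyacian 2300 − 2050 = 250.
Ranking these from shortest: Carboniferous < Ediacaran < Statherian < Rhyacian < Tonian.
Position 3 in that ranking is Statherian, which lasted 200 Myr.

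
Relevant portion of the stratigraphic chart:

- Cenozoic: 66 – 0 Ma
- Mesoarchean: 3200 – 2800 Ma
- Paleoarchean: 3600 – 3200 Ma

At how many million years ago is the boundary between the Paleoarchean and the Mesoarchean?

3200 Ma

The Paleoarchean ends and the Mesoarchean begins at 3200 Ma.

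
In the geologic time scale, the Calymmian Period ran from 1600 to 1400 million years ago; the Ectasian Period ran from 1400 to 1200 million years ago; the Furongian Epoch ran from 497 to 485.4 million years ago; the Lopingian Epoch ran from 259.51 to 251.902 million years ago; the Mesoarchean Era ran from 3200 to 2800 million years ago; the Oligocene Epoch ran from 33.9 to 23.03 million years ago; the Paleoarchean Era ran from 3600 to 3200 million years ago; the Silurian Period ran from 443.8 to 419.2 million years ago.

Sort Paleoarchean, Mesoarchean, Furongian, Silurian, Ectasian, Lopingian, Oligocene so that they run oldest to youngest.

Read off each span (Ma): Paleoarchean 3600–3200; Mesoarchean 3200–2800; Furongian 497–485.4; Silurian 443.8–419.2; Ectasian 1400–1200; Lopingian 259.51–251.902; Oligocene 33.9–23.03.
Larger Ma is older, so oldest→youngest is Paleoarchean, Mesoarchean, Ectasian, Furongian, Silurian, Lopingian, Oligocene.

Paleoarchean, then Mesoarchean, then Ectasian, then Furongian, then Silurian, then Lopingian, then Oligocene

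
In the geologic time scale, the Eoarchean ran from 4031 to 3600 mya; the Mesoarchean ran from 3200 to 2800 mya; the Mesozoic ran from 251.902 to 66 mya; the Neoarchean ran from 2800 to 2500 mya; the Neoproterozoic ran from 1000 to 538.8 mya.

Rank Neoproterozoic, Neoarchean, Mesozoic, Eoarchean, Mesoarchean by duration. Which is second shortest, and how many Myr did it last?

Start − end for each: Neoproterozoic 1000 − 538.8 = 461.2; Neoarchean 2800 − 2500 = 300; Mesozoic 251.902 − 66 = 185.902; Eoarchean 4031 − 3600 = 431; Mesoarchean 3200 − 2800 = 400.
Ranking these from shortest: Mesozoic < Neoarchean < Mesoarchean < Eoarchean < Neoproterozoic.
Position 2 in that ranking is Neoarchean, which lasted 300 Myr.

Neoarchean, 300 million years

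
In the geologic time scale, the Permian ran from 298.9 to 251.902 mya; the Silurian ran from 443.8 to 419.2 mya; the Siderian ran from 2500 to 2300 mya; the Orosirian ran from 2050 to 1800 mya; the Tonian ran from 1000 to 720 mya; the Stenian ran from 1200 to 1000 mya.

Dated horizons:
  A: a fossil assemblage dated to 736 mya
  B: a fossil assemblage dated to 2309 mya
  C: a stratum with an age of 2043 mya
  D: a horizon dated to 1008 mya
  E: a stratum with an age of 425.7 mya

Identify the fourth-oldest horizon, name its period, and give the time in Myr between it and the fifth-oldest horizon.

A, in the Tonian; 310.3 million years to E

Larger Ma means older, so oldest first: B 2309 > C 2043 > D 1008 > A 736 > E 425.7.
Counting 4 along gives A (736 Ma); the excerpt puts that inside the Tonian, 1000–720 Ma.
Next in line is E (425.7 Ma), and 736 − 425.7 = 310.3 Myr.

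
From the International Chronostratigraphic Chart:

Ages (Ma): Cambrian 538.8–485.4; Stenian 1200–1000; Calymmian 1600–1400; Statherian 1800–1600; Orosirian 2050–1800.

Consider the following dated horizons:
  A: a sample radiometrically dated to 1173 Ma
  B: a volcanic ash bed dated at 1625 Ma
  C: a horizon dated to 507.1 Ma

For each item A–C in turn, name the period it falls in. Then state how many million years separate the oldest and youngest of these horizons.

A — Stenian; B — Statherian; C — Cambrian; span 1117.9 million years

A: 1173 Ma lies in 1200–1000 Ma, so Stenian.
B: 1625 Ma lies in 1800–1600 Ma, so Statherian.
C: 507.1 Ma lies in 538.8–485.4 Ma, so Cambrian.
Oldest = 1625 Ma, youngest = 507.1 Ma → span 1117.9 Myr.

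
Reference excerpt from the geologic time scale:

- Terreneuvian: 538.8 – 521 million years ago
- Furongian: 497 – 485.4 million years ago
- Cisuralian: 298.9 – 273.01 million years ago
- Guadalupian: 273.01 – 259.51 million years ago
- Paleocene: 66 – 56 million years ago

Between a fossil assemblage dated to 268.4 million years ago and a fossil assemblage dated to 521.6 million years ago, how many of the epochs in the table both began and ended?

The older date is 521.6 Ma and the younger is 268.4 Ma.
Epochs with start < 521.6 and end > 268.4 Ma: Furongian (497–485.4), Cisuralian (298.9–273.01).
That is 2 complete epochs.

2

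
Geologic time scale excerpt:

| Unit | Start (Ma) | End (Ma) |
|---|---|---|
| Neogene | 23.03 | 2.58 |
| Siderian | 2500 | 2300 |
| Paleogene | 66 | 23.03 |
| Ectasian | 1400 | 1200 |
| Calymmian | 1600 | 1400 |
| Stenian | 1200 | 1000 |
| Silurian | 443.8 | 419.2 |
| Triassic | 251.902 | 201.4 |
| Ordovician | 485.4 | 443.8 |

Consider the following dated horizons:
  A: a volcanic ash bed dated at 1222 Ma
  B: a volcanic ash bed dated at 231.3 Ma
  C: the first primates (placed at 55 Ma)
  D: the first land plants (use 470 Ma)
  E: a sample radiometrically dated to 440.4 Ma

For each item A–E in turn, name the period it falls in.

A — Ectasian; B — Triassic; C — Paleogene; D — Ordovician; E — Silurian

Match each age against the start–end ranges in the excerpt: A = 1222 Ma → Ectasian (1400–1200); B = 231.3 Ma → Triassic (251.902–201.4); C = 55 Ma → Paleogene (66–23.03); D = 470 Ma → Ordovician (485.4–443.8); E = 440.4 Ma → Silurian (443.8–419.2).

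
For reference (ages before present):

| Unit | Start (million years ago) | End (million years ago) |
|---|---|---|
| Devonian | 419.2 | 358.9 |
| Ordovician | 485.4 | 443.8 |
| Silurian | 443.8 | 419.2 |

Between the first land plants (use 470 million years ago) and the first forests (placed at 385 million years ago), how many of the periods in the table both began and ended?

The older date is 470 Ma and the younger is 385 Ma.
Periods with start < 470 and end > 385 Ma: Silurian (443.8–419.2).
That is 1 complete period.

1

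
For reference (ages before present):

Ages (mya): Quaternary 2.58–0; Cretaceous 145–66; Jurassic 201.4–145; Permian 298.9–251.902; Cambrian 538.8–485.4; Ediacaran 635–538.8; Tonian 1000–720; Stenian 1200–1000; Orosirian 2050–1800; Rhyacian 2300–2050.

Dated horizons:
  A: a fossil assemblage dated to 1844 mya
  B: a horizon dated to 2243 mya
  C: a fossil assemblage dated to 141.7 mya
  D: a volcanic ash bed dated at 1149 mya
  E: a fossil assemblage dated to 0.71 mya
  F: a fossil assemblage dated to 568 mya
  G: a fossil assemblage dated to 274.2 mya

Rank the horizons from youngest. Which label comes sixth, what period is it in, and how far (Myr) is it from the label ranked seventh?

A, in the Orosirian; 399 million years to B

Sorted youngest-first by Ma: E (0.71), C (141.7), G (274.2), F (568), D (1149), A (1844), B (2243).
The sixth youngest is A at 1844 Ma, which lies in 2050–1800 Ma: the Orosirian.
The seventh youngest is B at 2243 Ma; separation = |1844 − 2243| = 399 Myr.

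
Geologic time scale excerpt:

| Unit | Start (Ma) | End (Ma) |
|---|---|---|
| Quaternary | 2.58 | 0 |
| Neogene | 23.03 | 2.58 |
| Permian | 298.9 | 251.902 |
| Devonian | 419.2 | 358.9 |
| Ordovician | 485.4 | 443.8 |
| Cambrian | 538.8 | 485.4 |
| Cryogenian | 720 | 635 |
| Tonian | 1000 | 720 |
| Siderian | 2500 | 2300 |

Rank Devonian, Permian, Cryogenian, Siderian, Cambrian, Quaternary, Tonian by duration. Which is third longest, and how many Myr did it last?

Start − end for each: Devonian 419.2 − 358.9 = 60.3; Permian 298.9 − 251.902 = 46.998; Cryogenian 720 − 635 = 85; Siderian 2500 − 2300 = 200; Cambrian 538.8 − 485.4 = 53.4; Quaternary 2.58 − 0 = 2.58; Tonian 1000 − 720 = 280.
Ranking these from longest: Tonian > Siderian > Cryogenian > Devonian > Cambrian > Permian > Quaternary.
Position 3 in that ranking is Cryogenian, which lasted 85 Myr.

Cryogenian, 85 million years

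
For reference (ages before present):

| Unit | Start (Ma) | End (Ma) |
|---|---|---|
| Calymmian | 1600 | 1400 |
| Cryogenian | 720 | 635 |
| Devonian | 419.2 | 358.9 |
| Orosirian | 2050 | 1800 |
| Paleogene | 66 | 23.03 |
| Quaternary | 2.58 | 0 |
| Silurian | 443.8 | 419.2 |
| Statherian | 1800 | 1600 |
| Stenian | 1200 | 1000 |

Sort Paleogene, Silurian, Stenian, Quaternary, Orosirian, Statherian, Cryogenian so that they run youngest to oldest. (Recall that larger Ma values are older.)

Quaternary, then Paleogene, then Silurian, then Cryogenian, then Stenian, then Statherian, then Orosirian

Sorting by start age (ascending Ma, since larger Ma = older): Quaternary start 2.58, Paleogene start 66, Silurian start 443.8, Cryogenian start 720, Stenian start 1200, Statherian start 1800, Orosirian start 2050.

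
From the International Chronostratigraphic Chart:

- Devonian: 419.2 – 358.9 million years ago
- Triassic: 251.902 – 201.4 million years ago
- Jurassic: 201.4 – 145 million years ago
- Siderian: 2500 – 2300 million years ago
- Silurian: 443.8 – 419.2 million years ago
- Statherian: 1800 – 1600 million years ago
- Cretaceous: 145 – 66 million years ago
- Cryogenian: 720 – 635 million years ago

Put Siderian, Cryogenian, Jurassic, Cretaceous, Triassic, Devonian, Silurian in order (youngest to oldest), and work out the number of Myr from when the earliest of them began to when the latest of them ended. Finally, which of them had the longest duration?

From the excerpt: Siderian 2500–2300; Cryogenian 720–635; Jurassic 201.4–145; Cretaceous 145–66; Triassic 251.902–201.4; Devonian 419.2–358.9; Silurian 443.8–419.2 (Ma).
Larger Ma is earlier, so the oldest is Siderian and the youngest is Cretaceous; youngest to oldest: Cretaceous, Jurassic, Triassic, Devonian, Silurian, Cryogenian, Siderian.
Oldest start 2500 minus youngest end 66 gives 2434 Myr overall.
Individual lengths (start − end): Jurassic 56.4; Triassic 50.502; Cretaceous 79; Siderian 200; Silurian 24.6; Devonian 60.3; Cryogenian 85. The largest is Siderian at 200 Myr.

Cretaceous → Jurassic → Triassic → Devonian → Silurian → Cryogenian → Siderian; total span 2434 Myr; longest is Siderian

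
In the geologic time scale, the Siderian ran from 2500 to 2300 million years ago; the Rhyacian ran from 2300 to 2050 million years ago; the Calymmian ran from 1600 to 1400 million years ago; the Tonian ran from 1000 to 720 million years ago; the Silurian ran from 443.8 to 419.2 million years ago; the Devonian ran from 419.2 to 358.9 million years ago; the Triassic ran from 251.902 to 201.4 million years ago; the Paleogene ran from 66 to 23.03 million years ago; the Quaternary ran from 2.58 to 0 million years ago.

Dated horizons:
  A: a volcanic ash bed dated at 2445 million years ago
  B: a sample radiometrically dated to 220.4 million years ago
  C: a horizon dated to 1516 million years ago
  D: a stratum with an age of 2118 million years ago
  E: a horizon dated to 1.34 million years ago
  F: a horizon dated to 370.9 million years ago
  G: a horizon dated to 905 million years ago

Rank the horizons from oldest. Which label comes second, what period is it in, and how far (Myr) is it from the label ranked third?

Sorted oldest-first by Ma: A (2445), D (2118), C (1516), G (905), F (370.9), B (220.4), E (1.34).
The second oldest is D at 2118 Ma, which lies in 2300–2050 Ma: the Rhyacian.
The third oldest is C at 1516 Ma; separation = |2118 − 1516| = 602 Myr.

D, in the Rhyacian; 602 million years to C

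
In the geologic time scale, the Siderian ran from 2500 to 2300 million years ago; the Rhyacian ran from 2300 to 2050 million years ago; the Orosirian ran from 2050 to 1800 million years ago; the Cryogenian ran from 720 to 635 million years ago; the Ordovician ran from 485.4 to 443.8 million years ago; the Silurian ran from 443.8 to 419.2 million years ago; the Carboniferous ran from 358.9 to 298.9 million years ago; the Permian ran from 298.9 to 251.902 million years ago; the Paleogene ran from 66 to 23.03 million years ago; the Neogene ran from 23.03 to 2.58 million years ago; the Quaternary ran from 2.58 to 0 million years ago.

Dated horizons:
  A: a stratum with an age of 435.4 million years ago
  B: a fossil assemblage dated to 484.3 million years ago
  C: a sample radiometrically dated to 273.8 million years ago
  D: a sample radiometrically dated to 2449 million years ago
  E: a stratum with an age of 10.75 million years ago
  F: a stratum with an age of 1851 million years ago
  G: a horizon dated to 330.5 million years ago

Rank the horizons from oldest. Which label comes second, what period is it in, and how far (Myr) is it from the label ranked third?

F, in the Orosirian; 1366.7 million years to B

Larger Ma means older, so oldest first: D 2449 > F 1851 > B 484.3 > A 435.4 > G 330.5 > C 273.8 > E 10.75.
Counting 2 along gives F (1851 Ma); the excerpt puts that inside the Orosirian, 2050–1800 Ma.
Next in line is B (484.3 Ma), and 1851 − 484.3 = 1366.7 Myr.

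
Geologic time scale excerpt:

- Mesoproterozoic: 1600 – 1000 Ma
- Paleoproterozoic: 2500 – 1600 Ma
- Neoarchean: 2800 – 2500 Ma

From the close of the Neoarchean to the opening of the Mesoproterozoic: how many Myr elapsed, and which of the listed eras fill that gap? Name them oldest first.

The Neoarchean closes at 2500 Ma and the Mesoproterozoic opens at 1600 Ma, so the interval is 2500 − 1600 = 900 Myr.
An era fits inside if it starts at or after 2500 Ma and ends at or before 1600 Ma; oldest first that gives Paleoproterozoic.

900 million years; Paleoproterozoic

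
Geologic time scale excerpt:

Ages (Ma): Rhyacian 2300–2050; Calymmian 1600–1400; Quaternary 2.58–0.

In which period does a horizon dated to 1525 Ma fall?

Calymmian

1525 Ma lies between 1600 and 1400 Ma, so it falls in the Calymmian.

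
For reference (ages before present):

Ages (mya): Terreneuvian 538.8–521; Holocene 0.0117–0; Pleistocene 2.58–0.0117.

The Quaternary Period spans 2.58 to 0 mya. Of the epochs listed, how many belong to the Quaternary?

Epochs inside 2.58–0 Ma: Pleistocene, Holocene — 2 in total.

2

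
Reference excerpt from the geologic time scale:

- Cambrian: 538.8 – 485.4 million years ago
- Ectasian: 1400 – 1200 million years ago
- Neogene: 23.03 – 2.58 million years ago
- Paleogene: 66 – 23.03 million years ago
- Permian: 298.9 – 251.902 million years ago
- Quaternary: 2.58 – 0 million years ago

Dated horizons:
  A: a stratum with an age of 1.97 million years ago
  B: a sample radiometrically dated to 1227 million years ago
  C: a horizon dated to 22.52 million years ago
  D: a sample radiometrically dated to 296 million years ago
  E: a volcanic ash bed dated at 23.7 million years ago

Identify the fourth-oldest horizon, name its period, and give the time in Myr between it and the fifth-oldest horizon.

Sorted oldest-first by Ma: B (1227), D (296), E (23.7), C (22.52), A (1.97).
The fourth oldest is C at 22.52 Ma, which lies in 23.03–2.58 Ma: the Neogene.
The fifth oldest is A at 1.97 Ma; separation = |22.52 − 1.97| = 20.55 Myr.

C, in the Neogene; 20.55 million years to A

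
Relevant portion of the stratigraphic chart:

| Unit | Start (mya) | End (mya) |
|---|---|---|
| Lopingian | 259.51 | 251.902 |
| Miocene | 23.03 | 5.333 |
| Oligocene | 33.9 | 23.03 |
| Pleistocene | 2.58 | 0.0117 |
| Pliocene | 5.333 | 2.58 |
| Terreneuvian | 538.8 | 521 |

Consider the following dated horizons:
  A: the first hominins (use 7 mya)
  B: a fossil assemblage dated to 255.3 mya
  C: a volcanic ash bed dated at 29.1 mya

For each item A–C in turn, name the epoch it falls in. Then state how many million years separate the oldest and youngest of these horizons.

A: 7 Ma lies in 23.03–5.333 Ma, so Miocene.
B: 255.3 Ma lies in 259.51–251.902 Ma, so Lopingian.
C: 29.1 Ma lies in 33.9–23.03 Ma, so Oligocene.
Oldest = 255.3 Ma, youngest = 7 Ma → span 248.3 Myr.

A — Miocene; B — Lopingian; C — Oligocene; span 248.3 million years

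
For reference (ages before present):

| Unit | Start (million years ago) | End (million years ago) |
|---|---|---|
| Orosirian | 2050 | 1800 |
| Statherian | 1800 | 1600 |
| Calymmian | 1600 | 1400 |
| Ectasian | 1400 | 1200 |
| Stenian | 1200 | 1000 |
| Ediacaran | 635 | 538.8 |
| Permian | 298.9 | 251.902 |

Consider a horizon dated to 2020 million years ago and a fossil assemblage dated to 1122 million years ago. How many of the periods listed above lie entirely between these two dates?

2020 Ma sits inside the Orosirian (2050–1800) and 1122 Ma inside the Stenian (1200–1000); neither of those is wholly between the two dates.
The listed periods lying completely between them are Statherian, Calymmian, Ectasian — 3 in all.

3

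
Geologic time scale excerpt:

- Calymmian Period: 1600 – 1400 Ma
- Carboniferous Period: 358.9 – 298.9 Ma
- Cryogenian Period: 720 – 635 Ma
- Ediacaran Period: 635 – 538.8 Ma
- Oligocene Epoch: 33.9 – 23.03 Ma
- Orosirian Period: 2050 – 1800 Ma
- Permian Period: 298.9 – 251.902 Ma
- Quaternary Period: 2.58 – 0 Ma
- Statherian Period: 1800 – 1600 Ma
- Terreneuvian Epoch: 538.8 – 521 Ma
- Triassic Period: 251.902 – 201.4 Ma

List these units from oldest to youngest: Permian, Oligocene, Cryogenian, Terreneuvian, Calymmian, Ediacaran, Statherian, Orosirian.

Orosirian → Statherian → Calymmian → Cryogenian → Ediacaran → Terreneuvian → Permian → Oligocene

Read off each span (Ma): Permian 298.9–251.902; Oligocene 33.9–23.03; Cryogenian 720–635; Terreneuvian 538.8–521; Calymmian 1600–1400; Ediacaran 635–538.8; Statherian 1800–1600; Orosirian 2050–1800.
Larger Ma is older, so oldest→youngest is Orosirian, Statherian, Calymmian, Cryogenian, Ediacaran, Terreneuvian, Permian, Oligocene.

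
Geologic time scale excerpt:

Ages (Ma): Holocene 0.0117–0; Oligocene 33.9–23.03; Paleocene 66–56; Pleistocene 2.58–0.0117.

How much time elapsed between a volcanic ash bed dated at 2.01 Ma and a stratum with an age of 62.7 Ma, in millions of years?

60.69 million years

62.7 − 2.01 = 60.69 million years.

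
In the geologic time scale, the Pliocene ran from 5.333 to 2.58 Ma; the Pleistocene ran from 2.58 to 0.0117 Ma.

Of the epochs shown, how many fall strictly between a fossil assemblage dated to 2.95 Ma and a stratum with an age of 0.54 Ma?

The older date is 2.95 Ma and the younger is 0.54 Ma.
No epoch both begins after 2.95 Ma and ends before 0.54 Ma, so the count is 0.

0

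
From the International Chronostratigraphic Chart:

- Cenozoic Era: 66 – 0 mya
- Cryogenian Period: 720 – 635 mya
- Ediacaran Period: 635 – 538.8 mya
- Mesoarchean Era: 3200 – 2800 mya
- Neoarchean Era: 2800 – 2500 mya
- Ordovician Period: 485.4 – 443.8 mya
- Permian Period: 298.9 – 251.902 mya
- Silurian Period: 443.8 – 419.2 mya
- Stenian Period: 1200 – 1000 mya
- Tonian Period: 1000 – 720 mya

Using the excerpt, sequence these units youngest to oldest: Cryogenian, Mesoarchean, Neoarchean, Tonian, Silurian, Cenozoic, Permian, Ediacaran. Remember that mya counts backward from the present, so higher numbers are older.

Cenozoic, Permian, Silurian, Ediacaran, Cryogenian, Tonian, Neoarchean, Mesoarchean

Read off each span (Ma): Cryogenian 720–635; Mesoarchean 3200–2800; Neoarchean 2800–2500; Tonian 1000–720; Silurian 443.8–419.2; Cenozoic 66–0; Permian 298.9–251.902; Ediacaran 635–538.8.
Larger Ma is older, so oldest→youngest is Mesoarchean, Neoarchean, Tonian, Cryogenian, Ediacaran, Silurian, Permian, Cenozoic; reverse it for youngest→oldest.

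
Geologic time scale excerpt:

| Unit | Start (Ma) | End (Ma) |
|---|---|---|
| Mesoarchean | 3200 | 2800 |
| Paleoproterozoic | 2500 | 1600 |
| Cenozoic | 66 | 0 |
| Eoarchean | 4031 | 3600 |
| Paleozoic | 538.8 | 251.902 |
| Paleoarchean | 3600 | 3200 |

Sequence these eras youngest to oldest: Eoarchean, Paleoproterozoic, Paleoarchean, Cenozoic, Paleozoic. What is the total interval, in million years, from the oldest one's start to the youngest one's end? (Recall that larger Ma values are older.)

Start ages (Ma): Eoarchean 4031, Paleoarchean 3600, Paleoproterozoic 2500, Paleozoic 538.8, Cenozoic 66.
Ordered youngest to oldest: Cenozoic, Paleozoic, Paleoproterozoic, Paleoarchean, Eoarchean.
Span = 4031 − 0 = 4031 Myr.

Cenozoic → Paleozoic → Paleoproterozoic → Paleoarchean → Eoarchean; total span 4031 Myr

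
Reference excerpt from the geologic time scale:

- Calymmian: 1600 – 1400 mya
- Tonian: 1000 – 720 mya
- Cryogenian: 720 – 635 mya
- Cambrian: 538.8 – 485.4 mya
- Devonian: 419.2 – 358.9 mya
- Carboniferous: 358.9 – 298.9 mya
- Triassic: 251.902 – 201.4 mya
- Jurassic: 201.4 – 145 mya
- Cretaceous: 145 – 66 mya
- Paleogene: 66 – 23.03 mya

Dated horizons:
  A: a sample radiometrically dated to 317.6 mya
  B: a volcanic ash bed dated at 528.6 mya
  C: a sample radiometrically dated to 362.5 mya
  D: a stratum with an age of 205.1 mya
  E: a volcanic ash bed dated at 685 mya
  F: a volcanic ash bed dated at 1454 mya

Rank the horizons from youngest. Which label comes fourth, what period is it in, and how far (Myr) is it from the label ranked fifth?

Smaller Ma means younger, so youngest first: D 205.1 < A 317.6 < C 362.5 < B 528.6 < E 685 < F 1454.
Counting 4 along gives B (528.6 Ma); the excerpt puts that inside the Cambrian, 538.8–485.4 Ma.
Next in line is E (685 Ma), and 685 − 528.6 = 156.4 Myr.

B, in the Cambrian; 156.4 million years to E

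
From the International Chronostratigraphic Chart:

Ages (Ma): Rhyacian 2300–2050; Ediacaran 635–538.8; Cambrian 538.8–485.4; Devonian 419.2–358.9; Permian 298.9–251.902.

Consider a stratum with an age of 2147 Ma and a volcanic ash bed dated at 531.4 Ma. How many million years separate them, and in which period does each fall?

Elapsed time: 2147 − 531.4 = 1615.6 Myr.
2147 Ma lies within 2300–2050 Ma: Rhyacian.
531.4 Ma lies within 538.8–485.4 Ma: Cambrian.

1615.6 million years apart; the first in the Rhyacian, the second in the Cambrian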